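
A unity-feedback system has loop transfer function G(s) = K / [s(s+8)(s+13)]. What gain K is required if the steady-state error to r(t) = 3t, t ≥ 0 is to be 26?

12

The open loop has one pole at the origin → type 1 system.
K_v = lim_{s→0} s·G(s) = K / (8·13) = (1/104)·K.
e_ss = 3/K_v = 26 ⇒ K_v = 3/26 ⇒ K = (3/26)/(1/104) = 12.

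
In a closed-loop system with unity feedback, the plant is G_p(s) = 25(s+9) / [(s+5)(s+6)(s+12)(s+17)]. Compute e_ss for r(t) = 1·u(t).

G_p(s) has no factors of s in the denominator, so the system is type 0.
K_p = lim_{s→0} G_p(s) = 25·9 / (5·6·12·17) = 5/136.
e_ss = 1/(1 + K_p) = 1/(141/136) = 136/141.

136/141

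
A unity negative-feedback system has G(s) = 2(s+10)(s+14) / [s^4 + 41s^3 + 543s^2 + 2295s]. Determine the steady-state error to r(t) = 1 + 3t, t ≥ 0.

1377/56

The denominator has no term below 2295s — 1 pole at s=0, type 1. Treating each term separately:
  • 1: tracked with zero error.
  • 3t: e_ss = 3/K_v with K_v=56/459 → 1377/56.
Total e_ss = 1377/56.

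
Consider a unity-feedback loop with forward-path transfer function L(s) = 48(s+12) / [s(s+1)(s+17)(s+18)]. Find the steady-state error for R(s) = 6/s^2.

3.1875

The open loop has one pole at the origin → type 1 system.
K_v = lim_{s→0} s·L(s) = 48·12 / (1·17·18) = 32/17.
e_ss = 6/K_v = 6/(32/17) = 3.1875.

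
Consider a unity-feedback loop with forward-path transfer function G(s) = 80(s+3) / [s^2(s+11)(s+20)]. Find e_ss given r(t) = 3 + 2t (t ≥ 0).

0

Two free integrators in G(s): this is a type 2 system. Treating each term separately:
  • 3: tracked with zero error.
  • 2t: tracked with zero error.
Total e_ss = 0.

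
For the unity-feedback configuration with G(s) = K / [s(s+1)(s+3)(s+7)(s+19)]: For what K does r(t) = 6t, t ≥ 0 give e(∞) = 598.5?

The open loop has one pole at the origin → type 1 system.
K_v = lim_{s→0} s·G(s) = K / (1·3·7·19) = (1/399)·K.
e_ss = 6/K_v = 598.5 ⇒ K_v = 4/399 ⇒ K = (4/399)/(1/399) = 4.

4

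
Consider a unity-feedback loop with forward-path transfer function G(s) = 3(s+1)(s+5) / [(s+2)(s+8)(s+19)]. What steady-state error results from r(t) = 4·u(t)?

No free integrators in G(s): this is a type 0 system.
K_p = lim_{s→0} G(s) = 3·1·5 / (2·8·19) = 15/304.
e_ss = 4/(1 + K_p) = 4/(319/304) = 1216/319.

1216/319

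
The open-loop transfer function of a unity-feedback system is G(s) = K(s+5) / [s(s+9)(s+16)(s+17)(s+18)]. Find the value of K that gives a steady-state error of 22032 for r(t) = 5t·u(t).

2

The open loop has one pole at the origin → type 1 system.
K_v = lim_{s→0} s·G(s) = K·5 / (9·16·17·18) = (5/44064)·K.
e_ss = 5/K_v = 22032 ⇒ K_v = 5/22032 ⇒ K = (5/22032)/(5/44064) = 2.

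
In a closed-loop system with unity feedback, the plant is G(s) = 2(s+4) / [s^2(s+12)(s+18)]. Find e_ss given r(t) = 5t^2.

270

G(s) has two factors of s in the denominator, so the system is type 2.
K_a = lim_{s→0} s^2·G(s) = 2·4 / (12·18) = 1/27.
r(t) = 5t^2 gives R(s) = 10/s^3.
e_ss = 10/K_a = 10/(1/27) = 270.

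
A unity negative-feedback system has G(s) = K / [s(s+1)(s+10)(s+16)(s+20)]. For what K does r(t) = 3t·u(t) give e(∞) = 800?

12

G(s) has one factor of s in the denominator, so the system is type 1.
K_v = lim_{s→0} s·G(s) = K / (1·10·16·20) = (1/3200)·K.
e_ss = 3/K_v = 800 ⇒ K_v = 3/800 ⇒ K = (3/800)/(1/3200) = 12.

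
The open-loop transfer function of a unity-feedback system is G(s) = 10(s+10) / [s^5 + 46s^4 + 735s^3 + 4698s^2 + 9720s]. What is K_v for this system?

The denominator has no term below 9720s — 1 pole at s=0, type 1.
K_v = lim_{s→0} s·G(s) = 10·10 / 9720 = 5/486.

5/486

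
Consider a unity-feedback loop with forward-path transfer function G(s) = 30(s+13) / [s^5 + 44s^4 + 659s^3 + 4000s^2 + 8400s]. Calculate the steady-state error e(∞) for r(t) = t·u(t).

280/13

The denominator has no term below 8400s — 1 pole at s=0, type 1.
K_v = lim_{s→0} s·G(s) = 30·13 / 8400 = 13/280.
e_ss = 1/K_v = 1/(13/280) = 280/13.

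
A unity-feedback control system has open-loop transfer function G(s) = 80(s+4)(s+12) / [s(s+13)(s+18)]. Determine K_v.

One free integrator in G(s): this is a type 1 system.
K_v = lim_{s→0} s·G(s) = 80·4·12 / (13·18) = 640/39.

640/39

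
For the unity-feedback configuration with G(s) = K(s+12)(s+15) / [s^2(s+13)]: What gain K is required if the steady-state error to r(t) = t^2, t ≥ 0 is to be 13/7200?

80

Two free integrators in G(s): this is a type 2 system.
K_a = lim_{s→0} s^2·G(s) = K·12·15 / (13) = (180/13)·K.
e_ss = 2/K_a = 13/7200 ⇒ K_a = 14400/13 ⇒ K = (14400/13)/(180/13) = 80.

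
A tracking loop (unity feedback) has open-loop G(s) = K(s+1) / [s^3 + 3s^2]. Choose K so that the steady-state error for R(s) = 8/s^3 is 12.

2

The denominator has no term below 3s^2 — 2 poles at s=0, type 2.
K_a = lim_{s→0} s^2·G(s) = K·1 / 3 = (1/3)·K.
e_ss = 8/K_a = 12 ⇒ K_a = 2/3 ⇒ K = (2/3)/(1/3) = 2.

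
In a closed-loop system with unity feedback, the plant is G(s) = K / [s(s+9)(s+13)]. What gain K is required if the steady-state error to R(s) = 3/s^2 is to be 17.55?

System type = 1 (one pole at s=0).
K_v = lim_{s→0} s·G(s) = K / (9·13) = (1/117)·K.
e_ss = 3/K_v = 17.55 ⇒ K_v = 20/117 ⇒ K = (20/117)/(1/117) = 20.

20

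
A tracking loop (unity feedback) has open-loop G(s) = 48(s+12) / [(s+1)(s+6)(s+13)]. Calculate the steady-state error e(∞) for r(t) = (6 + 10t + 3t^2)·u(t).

infinity

The open loop has no poles at the origin → type 0 system. By superposition:
  • 6: e_ss = 6/(1+K_p) with K_p=96/13 → 78/109.
  • 10t: a type-0 system cannot track it, e_ss → ∞.
  • 3t^2: a type-0 system cannot track it, e_ss → ∞.
The unbounded component dominates.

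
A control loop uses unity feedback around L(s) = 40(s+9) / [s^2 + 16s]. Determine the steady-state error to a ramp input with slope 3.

Factoring s from the denominator leaves a polynomial with constant term 16, so the system is type 1.
K_v = lim_{s→0} s·L(s) = 40·9 / 16 = 22.5.
e_ss = 3/K_v = 3/22.5 = 2/15.

2/15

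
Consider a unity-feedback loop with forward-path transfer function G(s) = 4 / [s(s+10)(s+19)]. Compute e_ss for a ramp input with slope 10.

475

One free integrator in G(s): this is a type 1 system.
K_v = lim_{s→0} s·G(s) = 4 / (10·19) = 2/95.
e_ss = 10/K_v = 10/(2/95) = 475.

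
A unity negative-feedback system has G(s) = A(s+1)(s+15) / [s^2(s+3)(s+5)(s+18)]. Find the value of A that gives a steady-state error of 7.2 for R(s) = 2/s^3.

The open loop has two poles at the origin → type 2 system.
K_a = lim_{s→0} s^2·G(s) = A·1·15 / (3·5·18) = (1/18)·A.
e_ss = 2/K_a = 7.2 ⇒ K_a = 5/18 ⇒ A = (5/18)/(1/18) = 5.

5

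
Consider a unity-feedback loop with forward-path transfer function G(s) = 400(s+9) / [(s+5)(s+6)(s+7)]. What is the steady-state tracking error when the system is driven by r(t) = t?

infinity

System type = 0 (no poles at s=0).
For a type-0 system K_v = 0, so e_ss to a ramp input is unbounded.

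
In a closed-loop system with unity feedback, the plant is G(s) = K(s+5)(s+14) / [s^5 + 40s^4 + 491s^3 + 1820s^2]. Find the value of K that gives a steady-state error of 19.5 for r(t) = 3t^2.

Factoring s^2 from the denominator leaves a polynomial with constant term 1820, so the system is type 2.
K_a = lim_{s→0} s^2·G(s) = K·5·14 / 1820 = (1/26)·K.
e_ss = 6/K_a = 19.5 ⇒ K_a = 4/13 ⇒ K = (4/13)/(1/26) = 8.

8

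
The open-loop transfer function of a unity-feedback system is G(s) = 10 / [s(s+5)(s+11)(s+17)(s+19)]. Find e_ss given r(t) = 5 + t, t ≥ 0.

1776.5

System type = 1 (one pole at s=0). Taking each input component in turn:
  • 5: tracked with zero error.
  • t: e_ss = 1/K_v with K_v=2/3553 → 1776.5.
Total e_ss = 1776.5.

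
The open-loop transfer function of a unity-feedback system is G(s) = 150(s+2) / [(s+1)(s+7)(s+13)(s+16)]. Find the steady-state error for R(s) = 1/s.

System type = 0 (no poles at s=0).
K_p = lim_{s→0} G(s) = 150·2 / (1·7·13·16) = 75/364.
e_ss = 1/(1 + K_p) = 1/(439/364) = 364/439.

364/439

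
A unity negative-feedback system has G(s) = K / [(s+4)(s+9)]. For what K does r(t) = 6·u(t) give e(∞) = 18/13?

120

The open loop has no poles at the origin → type 0 system.
K_p = lim_{s→0} G(s) = K / (4·9) = (1/36)·K.
e_ss = 6/(1 + K_p) = 18/13 ⇒ 1 + (1/36)·K = 13/3 ⇒ K = 120.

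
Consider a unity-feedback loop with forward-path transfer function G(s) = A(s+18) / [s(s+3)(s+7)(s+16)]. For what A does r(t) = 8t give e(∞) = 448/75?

System type = 1 (one pole at s=0).
K_v = lim_{s→0} s·G(s) = A·18 / (3·7·16) = (3/56)·A.
e_ss = 8/K_v = 448/75 ⇒ K_v = 75/56 ⇒ A = (75/56)/(3/56) = 25.

25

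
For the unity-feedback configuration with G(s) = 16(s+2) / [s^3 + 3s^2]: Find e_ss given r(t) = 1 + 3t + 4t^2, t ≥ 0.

0.75

Lowest-order denominator term is 3s^2, so the open loop has 2 poles at the origin → type 2 system. Treating each term separately:
  • 1: tracked with zero error.
  • 3t: tracked with zero error.
  • 4t^2: e_ss = 8/K_a with K_a=32/3 → 0.75.
Total e_ss = 0.75.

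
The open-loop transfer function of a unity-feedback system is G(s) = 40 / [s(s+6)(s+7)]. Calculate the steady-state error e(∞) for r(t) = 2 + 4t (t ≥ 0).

The open loop has one pole at the origin → type 1 system. Treating each term separately:
  • 2: tracked with zero error.
  • 4t: e_ss = 4/K_v with K_v=20/21 → 4.2.
Total e_ss = 4.2.

4.2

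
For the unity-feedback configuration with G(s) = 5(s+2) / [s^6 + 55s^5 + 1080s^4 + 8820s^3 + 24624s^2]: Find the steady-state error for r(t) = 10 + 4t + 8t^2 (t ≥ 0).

39398.4

Factoring s^2 from the denominator leaves a polynomial with constant term 24624, so the system is type 2. Taking each input component in turn:
  • 10: tracked with zero error.
  • 4t: tracked with zero error.
  • 8t^2: e_ss = 16/K_a with K_a=5/12312 → 39398.4.
Total e_ss = 39398.4.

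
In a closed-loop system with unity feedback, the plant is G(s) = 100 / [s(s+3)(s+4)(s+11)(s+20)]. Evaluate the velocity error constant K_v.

5/132

One free integrator in G(s): this is a type 1 system.
K_v = lim_{s→0} s·G(s) = 100 / (3·4·11·20) = 5/132.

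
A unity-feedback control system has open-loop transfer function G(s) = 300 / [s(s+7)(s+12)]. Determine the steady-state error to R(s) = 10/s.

0

System type = 1 (one pole at s=0).
K_p = ∞ for a type-1 system; e_ss to a step is zero.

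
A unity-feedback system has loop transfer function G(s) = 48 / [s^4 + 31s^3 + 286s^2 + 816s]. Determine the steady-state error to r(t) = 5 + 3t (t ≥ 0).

The denominator has no term below 816s — 1 pole at s=0, type 1. By superposition:
  • 5: tracked with zero error.
  • 3t: e_ss = 3/K_v with K_v=1/17 → 51.
Total e_ss = 51.

51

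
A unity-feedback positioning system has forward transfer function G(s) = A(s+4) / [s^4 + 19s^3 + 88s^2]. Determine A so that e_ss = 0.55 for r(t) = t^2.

80

Lowest-order denominator term is 88s^2, so the open loop has 2 poles at the origin → type 2 system.
K_a = lim_{s→0} s^2·G(s) = A·4 / 88 = (1/22)·A.
e_ss = 2/K_a = 0.55 ⇒ K_a = 40/11 ⇒ A = (40/11)/(1/22) = 80.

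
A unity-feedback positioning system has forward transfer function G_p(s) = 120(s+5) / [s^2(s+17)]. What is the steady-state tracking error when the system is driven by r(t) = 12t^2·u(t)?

System type = 2 (two poles at s=0).
K_a = lim_{s→0} s^2·G_p(s) = 120·5 / (17) = 600/17.
r(t) = 12t^2 gives R(s) = 24/s^3.
e_ss = 24/K_a = 24/(600/17) = 0.68.

0.68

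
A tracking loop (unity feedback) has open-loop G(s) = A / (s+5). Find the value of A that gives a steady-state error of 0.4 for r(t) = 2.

20

The open loop has no poles at the origin → type 0 system.
K_p = lim_{s→0} G(s) = A / (5) = 0.2·A.
e_ss = 2/(1 + K_p) = 0.4 ⇒ 1 + 0.2·A = 5 ⇒ A = 20.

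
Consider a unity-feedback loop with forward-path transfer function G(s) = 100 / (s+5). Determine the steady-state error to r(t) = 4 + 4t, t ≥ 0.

infinity

G(s) has no factors of s in the denominator, so the system is type 0. By superposition:
  • 4: e_ss = 4/(1+K_p) with K_p=20 → 4/21.
  • 4t: a type-0 system cannot track it, e_ss → ∞.
The unbounded component dominates.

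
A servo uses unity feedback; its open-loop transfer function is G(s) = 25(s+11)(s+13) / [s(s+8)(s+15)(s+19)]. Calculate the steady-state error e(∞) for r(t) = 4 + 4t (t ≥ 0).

System type = 1 (one pole at s=0). Taking each input component in turn:
  • 4: tracked with zero error.
  • 4t: e_ss = 4/K_v with K_v=715/456 → 1824/715.
Total e_ss = 1824/715.

1824/715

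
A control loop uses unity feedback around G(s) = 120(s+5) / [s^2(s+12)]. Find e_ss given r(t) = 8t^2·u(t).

System type = 2 (two poles at s=0).
K_a = lim_{s→0} s^2·G(s) = 120·5 / (12) = 50.
r(t) = 8t^2 gives R(s) = 16/s^3.
e_ss = 16/K_a = 16/50 = 0.32.

0.32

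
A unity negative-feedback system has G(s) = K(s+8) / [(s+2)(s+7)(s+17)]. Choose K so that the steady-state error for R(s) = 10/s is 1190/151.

8

G(s) has no factors of s in the denominator, so the system is type 0.
K_p = lim_{s→0} G(s) = K·8 / (2·7·17) = (4/119)·K.
e_ss = 10/(1 + K_p) = 1190/151 ⇒ 1 + (4/119)·K = 151/119 ⇒ K = 8.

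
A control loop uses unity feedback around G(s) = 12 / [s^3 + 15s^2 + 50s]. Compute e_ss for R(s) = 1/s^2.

The denominator has no term below 50s — 1 pole at s=0, type 1.
K_v = lim_{s→0} s·G(s) = 12 / 50 = 0.24.
e_ss = 1/K_v = 1/0.24 = 25/6.

25/6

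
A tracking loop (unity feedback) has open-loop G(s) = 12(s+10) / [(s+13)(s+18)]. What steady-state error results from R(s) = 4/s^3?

infinity

No free integrators in G(s): this is a type 0 system.
K_a = lim_{s→0} s^2·G(s) = 0; the steady-state error to this parabolic input grows without bound.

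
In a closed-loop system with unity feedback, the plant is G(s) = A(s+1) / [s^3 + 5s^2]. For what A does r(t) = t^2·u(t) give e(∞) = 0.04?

Lowest-order denominator term is 5s^2, so the open loop has 2 poles at the origin → type 2 system.
K_a = lim_{s→0} s^2·G(s) = A·1 / 5 = 0.2·A.
e_ss = 2/K_a = 0.04 ⇒ K_a = 50 ⇒ A = 50/0.2 = 250.

250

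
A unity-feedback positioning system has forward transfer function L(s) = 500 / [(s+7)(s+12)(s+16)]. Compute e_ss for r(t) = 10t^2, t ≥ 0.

infinity

L(s) has no factors of s in the denominator, so the system is type 0.
For a type-0 system K_a = 0, so e_ss to a parabolic input is unbounded.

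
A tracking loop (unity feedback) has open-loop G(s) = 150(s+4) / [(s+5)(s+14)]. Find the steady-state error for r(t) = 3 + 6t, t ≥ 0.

System type = 0 (no poles at s=0). Treating each term separately:
  • 3: e_ss = 3/(1+K_p) with K_p=60/7 → 21/67.
  • 6t: a type-0 system cannot track it, e_ss → ∞.
The unbounded component dominates.

infinity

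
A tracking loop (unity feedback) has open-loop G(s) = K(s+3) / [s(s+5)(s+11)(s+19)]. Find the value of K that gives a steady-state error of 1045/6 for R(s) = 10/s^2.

System type = 1 (one pole at s=0).
K_v = lim_{s→0} s·G(s) = K·3 / (5·11·19) = (3/1045)·K.
e_ss = 10/K_v = 1045/6 ⇒ K_v = 12/209 ⇒ K = (12/209)/(3/1045) = 20.

20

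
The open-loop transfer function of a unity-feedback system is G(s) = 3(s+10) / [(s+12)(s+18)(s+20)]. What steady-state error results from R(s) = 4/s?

System type = 0 (no poles at s=0).
K_p = lim_{s→0} G(s) = 3·10 / (12·18·20) = 1/144.
e_ss = 4/(1 + K_p) = 4/(145/144) = 576/145.

576/145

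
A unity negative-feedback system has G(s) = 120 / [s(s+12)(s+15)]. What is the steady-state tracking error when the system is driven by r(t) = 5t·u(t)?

System type = 1 (one pole at s=0).
K_v = lim_{s→0} s·G(s) = 120 / (12·15) = 2/3.
e_ss = 5/K_v = 5/(2/3) = 7.5.

7.5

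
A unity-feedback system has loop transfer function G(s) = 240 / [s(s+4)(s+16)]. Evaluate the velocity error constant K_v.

3.75

One free integrator in G(s): this is a type 1 system.
K_v = lim_{s→0} s·G(s) = 240 / (4·16) = 3.75.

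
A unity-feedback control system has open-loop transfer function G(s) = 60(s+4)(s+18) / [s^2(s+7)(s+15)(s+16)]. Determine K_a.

The open loop has two poles at the origin → type 2 system.
K_a = lim_{s→0} s^2·G(s) = 60·4·18 / (7·15·16) = 18/7.

18/7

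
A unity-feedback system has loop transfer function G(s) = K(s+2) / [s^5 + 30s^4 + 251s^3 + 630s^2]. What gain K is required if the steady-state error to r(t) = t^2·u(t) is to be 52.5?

Factoring s^2 from the denominator leaves a polynomial with constant term 630, so the system is type 2.
K_a = lim_{s→0} s^2·G(s) = K·2 / 630 = (1/315)·K.
e_ss = 2/K_a = 52.5 ⇒ K_a = 4/105 ⇒ K = (4/105)/(1/315) = 12.

12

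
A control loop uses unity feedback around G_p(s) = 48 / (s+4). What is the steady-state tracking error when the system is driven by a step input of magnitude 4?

4/13

No free integrators in G_p(s): this is a type 0 system.
K_p = lim_{s→0} G_p(s) = 48 / (4) = 12.
e_ss = 4/(1 + K_p) = 4/13.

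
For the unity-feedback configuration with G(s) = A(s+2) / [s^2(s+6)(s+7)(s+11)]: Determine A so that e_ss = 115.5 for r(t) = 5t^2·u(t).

Two free integrators in G(s): this is a type 2 system.
K_a = lim_{s→0} s^2·G(s) = A·2 / (6·7·11) = (1/231)·A.
e_ss = 10/K_a = 115.5 ⇒ K_a = 20/231 ⇒ A = (20/231)/(1/231) = 20.

20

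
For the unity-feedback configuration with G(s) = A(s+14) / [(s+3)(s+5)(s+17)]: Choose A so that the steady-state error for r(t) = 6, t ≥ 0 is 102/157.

System type = 0 (no poles at s=0).
K_p = lim_{s→0} G(s) = A·14 / (3·5·17) = (14/255)·A.
e_ss = 6/(1 + K_p) = 102/157 ⇒ 1 + (14/255)·A = 157/17 ⇒ A = 150.

150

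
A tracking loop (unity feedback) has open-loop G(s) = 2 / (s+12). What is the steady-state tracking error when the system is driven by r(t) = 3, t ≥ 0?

System type = 0 (no poles at s=0).
K_p = lim_{s→0} G(s) = 2 / (12) = 1/6.
e_ss = 3/(1 + K_p) = 3/(7/6) = 18/7.

18/7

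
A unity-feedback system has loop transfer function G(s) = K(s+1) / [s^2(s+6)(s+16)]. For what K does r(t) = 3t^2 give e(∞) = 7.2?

80

The open loop has two poles at the origin → type 2 system.
K_a = lim_{s→0} s^2·G(s) = K·1 / (6·16) = (1/96)·K.
e_ss = 6/K_a = 7.2 ⇒ K_a = 5/6 ⇒ K = (5/6)/(1/96) = 80.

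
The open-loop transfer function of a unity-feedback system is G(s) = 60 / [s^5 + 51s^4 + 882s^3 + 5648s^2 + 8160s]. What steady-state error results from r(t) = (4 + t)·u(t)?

Lowest-order denominator term is 8160s, so the open loop has 1 pole at the origin → type 1 system. Taking each input component in turn:
  • 4: tracked with zero error.
  • t: e_ss = 1/K_v with K_v=1/136 → 136.
Total e_ss = 136.

136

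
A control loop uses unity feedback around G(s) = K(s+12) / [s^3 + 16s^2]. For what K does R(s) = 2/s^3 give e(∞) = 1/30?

Lowest-order denominator term is 16s^2, so the open loop has 2 poles at the origin → type 2 system.
K_a = lim_{s→0} s^2·G(s) = K·12 / 16 = 0.75·K.
e_ss = 2/K_a = 1/30 ⇒ K_a = 60 ⇒ K = 60/0.75 = 80.

80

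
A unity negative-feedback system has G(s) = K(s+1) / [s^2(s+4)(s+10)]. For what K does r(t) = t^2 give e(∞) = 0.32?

G(s) has two factors of s in the denominator, so the system is type 2.
K_a = lim_{s→0} s^2·G(s) = K·1 / (4·10) = 0.025·K.
e_ss = 2/K_a = 0.32 ⇒ K_a = 6.25 ⇒ K = 6.25/0.025 = 250.

250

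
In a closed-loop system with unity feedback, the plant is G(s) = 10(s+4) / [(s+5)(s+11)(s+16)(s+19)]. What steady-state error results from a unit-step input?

418/419

G(s) has no factors of s in the denominator, so the system is type 0.
K_p = lim_{s→0} G(s) = 10·4 / (5·11·16·19) = 1/418.
e_ss = 1/(1 + K_p) = 1/(419/418) = 418/419.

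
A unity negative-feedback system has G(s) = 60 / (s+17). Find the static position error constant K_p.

60/17

No free integrators in G(s): this is a type 0 system.
K_p = lim_{s→0} G(s) = 60 / (17) = 60/17.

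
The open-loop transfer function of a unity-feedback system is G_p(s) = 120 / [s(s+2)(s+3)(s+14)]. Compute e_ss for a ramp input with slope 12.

One free integrator in G_p(s): this is a type 1 system.
K_v = lim_{s→0} s·G_p(s) = 120 / (2·3·14) = 10/7.
e_ss = 12/K_v = 12/(10/7) = 8.4.

8.4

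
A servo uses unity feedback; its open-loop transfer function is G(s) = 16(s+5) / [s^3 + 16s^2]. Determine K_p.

K_p = lim_{s→0} G(s); with 2 poles at the origin the limit diverges, so K_p = ∞.

infinity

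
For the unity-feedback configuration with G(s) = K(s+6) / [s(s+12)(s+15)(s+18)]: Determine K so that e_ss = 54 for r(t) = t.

10

The open loop has one pole at the origin → type 1 system.
K_v = lim_{s→0} s·G(s) = K·6 / (12·15·18) = (1/540)·K.
e_ss = 1/K_v = 54 ⇒ K_v = 1/54 ⇒ K = (1/54)/(1/540) = 10.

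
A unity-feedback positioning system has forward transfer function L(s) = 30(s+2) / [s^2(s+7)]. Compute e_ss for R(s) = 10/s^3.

Two free integrators in L(s): this is a type 2 system.
K_a = lim_{s→0} s^2·L(s) = 30·2 / (7) = 60/7.
r(t) = 5t^2 gives R(s) = 10/s^3.
e_ss = 10/K_a = 10/(60/7) = 7/6.

7/6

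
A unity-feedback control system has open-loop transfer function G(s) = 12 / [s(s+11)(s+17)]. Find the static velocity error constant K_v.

System type = 1 (one pole at s=0).
K_v = lim_{s→0} s·G(s) = 12 / (11·17) = 12/187.

12/187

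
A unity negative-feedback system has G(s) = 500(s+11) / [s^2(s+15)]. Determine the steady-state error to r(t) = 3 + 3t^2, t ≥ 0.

9/550

G(s) has two factors of s in the denominator, so the system is type 2. Treating each term separately:
  • 3: tracked with zero error.
  • 3t^2: e_ss = 6/K_a with K_a=1100/3 → 9/550.
Total e_ss = 9/550.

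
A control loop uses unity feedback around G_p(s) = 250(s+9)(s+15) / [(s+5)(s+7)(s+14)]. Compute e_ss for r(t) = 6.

147/1712

The open loop has no poles at the origin → type 0 system.
K_p = lim_{s→0} G_p(s) = 250·9·15 / (5·7·14) = 3375/49.
e_ss = 6/(1 + K_p) = 6/(3424/49) = 147/1712.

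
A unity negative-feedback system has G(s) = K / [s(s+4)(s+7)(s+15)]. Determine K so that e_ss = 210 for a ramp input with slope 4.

One free integrator in G(s): this is a type 1 system.
K_v = lim_{s→0} s·G(s) = K / (4·7·15) = (1/420)·K.
e_ss = 4/K_v = 210 ⇒ K_v = 2/105 ⇒ K = (2/105)/(1/420) = 8.

8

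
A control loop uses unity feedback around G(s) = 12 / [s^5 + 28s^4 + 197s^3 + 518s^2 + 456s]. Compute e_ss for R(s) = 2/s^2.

76

Lowest-order denominator term is 456s, so the open loop has 1 pole at the origin → type 1 system.
K_v = lim_{s→0} s·G(s) = 12 / 456 = 1/38.
e_ss = 2/K_v = 2/(1/38) = 76.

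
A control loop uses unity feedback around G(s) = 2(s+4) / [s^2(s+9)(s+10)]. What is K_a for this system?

4/45

G(s) has two factors of s in the denominator, so the system is type 2.
K_a = lim_{s→0} s^2·G(s) = 2·4 / (9·10) = 4/45.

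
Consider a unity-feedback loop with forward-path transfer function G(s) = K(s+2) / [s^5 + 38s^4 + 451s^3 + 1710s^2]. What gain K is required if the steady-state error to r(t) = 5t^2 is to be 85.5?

The denominator has no term below 1710s^2 — 2 poles at s=0, type 2.
K_a = lim_{s→0} s^2·G(s) = K·2 / 1710 = (1/855)·K.
e_ss = 10/K_a = 85.5 ⇒ K_a = 20/171 ⇒ K = (20/171)/(1/855) = 100.

100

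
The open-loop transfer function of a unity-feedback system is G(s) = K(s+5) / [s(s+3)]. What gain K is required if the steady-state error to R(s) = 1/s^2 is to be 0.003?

200

G(s) has one factor of s in the denominator, so the system is type 1.
K_v = lim_{s→0} s·G(s) = K·5 / (3) = (5/3)·K.
e_ss = 1/K_v = 0.003 ⇒ K_v = 1000/3 ⇒ K = (1000/3)/(5/3) = 200.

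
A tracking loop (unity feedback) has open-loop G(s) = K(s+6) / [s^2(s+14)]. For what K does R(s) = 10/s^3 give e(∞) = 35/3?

2

Two free integrators in G(s): this is a type 2 system.
K_a = lim_{s→0} s^2·G(s) = K·6 / (14) = (3/7)·K.
e_ss = 10/K_a = 35/3 ⇒ K_a = 6/7 ⇒ K = (6/7)/(3/7) = 2.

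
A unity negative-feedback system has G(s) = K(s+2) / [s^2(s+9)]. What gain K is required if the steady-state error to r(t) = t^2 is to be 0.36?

Two free integrators in G(s): this is a type 2 system.
K_a = lim_{s→0} s^2·G(s) = K·2 / (9) = (2/9)·K.
e_ss = 2/K_a = 0.36 ⇒ K_a = 50/9 ⇒ K = (50/9)/(2/9) = 25.

25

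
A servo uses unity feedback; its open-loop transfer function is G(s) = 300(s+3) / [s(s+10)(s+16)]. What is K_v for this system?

The open loop has one pole at the origin → type 1 system.
K_v = lim_{s→0} s·G(s) = 300·3 / (10·16) = 5.625.

5.625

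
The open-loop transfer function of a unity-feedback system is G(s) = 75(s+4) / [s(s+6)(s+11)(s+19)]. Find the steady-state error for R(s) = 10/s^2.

G(s) has one factor of s in the denominator, so the system is type 1.
K_v = lim_{s→0} s·G(s) = 75·4 / (6·11·19) = 50/209.
e_ss = 10/K_v = 10/(50/209) = 41.8.

41.8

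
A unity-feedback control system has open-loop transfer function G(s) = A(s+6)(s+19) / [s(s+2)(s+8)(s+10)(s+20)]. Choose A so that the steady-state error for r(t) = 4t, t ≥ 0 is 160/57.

40

System type = 1 (one pole at s=0).
K_v = lim_{s→0} s·G(s) = A·6·19 / (2·8·10·20) = (57/1600)·A.
e_ss = 4/K_v = 160/57 ⇒ K_v = 1.425 ⇒ A = 1.425/(57/1600) = 40.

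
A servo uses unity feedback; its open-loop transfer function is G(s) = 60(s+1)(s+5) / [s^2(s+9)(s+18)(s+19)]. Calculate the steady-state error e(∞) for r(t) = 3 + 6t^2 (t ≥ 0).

123.12

Two free integrators in G(s): this is a type 2 system. Taking each input component in turn:
  • 3: tracked with zero error.
  • 6t^2: e_ss = 12/K_a with K_a=50/513 → 123.12.
Total e_ss = 123.12.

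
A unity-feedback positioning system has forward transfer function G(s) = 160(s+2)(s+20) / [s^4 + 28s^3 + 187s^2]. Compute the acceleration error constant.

6400/187

Lowest-order denominator term is 187s^2, so the open loop has 2 poles at the origin → type 2 system.
K_a = lim_{s→0} s^2·G(s) = 160·2·20 / 187 = 6400/187.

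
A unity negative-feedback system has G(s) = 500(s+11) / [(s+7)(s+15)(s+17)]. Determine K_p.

System type = 0 (no poles at s=0).
K_p = lim_{s→0} G(s) = 500·11 / (7·15·17) = 1100/357.

1100/357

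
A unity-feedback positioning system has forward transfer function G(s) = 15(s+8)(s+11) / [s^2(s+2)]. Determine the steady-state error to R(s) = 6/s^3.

1/110

The open loop has two poles at the origin → type 2 system.
K_a = lim_{s→0} s^2·G(s) = 15·8·11 / (2) = 660.
r(t) = 3t^2 gives R(s) = 6/s^3.
e_ss = 6/K_a = 6/660 = 1/110.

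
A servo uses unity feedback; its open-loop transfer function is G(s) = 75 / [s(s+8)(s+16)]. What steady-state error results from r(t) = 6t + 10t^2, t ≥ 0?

The open loop has one pole at the origin → type 1 system. By superposition:
  • 6t: e_ss = 6/K_v with K_v=75/128 → 10.24.
  • 10t^2: a type-1 system cannot track it, e_ss → ∞.
The unbounded component dominates.

infinity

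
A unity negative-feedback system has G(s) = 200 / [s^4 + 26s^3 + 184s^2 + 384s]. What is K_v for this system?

Factoring s from the denominator leaves a polynomial with constant term 384, so the system is type 1.
K_v = lim_{s→0} s·G(s) = 200 / 384 = 25/48.

25/48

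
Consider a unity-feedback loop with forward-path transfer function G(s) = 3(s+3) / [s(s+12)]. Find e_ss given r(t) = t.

One free integrator in G(s): this is a type 1 system.
K_v = lim_{s→0} s·G(s) = 3·3 / (12) = 0.75.
e_ss = 1/K_v = 1/0.75 = 4/3.

4/3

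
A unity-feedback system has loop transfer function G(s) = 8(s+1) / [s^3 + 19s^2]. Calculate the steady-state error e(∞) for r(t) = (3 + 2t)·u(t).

The denominator has no term below 19s^2 — 2 poles at s=0, type 2. Taking each input component in turn:
  • 3: tracked with zero error.
  • 2t: tracked with zero error.
Total e_ss = 0.

0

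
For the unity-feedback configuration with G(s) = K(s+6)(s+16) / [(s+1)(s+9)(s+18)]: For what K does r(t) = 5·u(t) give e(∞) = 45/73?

G(s) has no factors of s in the denominator, so the system is type 0.
K_p = lim_{s→0} G(s) = K·6·16 / (1·9·18) = (16/27)·K.
e_ss = 5/(1 + K_p) = 45/73 ⇒ 1 + (16/27)·K = 73/9 ⇒ K = 12.

12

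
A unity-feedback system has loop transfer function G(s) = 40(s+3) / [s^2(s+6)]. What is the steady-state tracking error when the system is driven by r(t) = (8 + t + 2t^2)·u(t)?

System type = 2 (two poles at s=0). Treating each term separately:
  • 8: tracked with zero error.
  • t: tracked with zero error.
  • 2t^2: e_ss = 4/K_a with K_a=20 → 0.2.
Total e_ss = 0.2.

0.2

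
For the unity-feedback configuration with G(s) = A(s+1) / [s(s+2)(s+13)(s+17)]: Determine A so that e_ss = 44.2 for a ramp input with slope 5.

50

One free integrator in G(s): this is a type 1 system.
K_v = lim_{s→0} s·G(s) = A·1 / (2·13·17) = (1/442)·A.
e_ss = 5/K_v = 44.2 ⇒ K_v = 25/221 ⇒ A = (25/221)/(1/442) = 50.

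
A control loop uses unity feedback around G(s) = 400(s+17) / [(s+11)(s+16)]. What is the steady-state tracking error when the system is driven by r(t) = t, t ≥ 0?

infinity

System type = 0 (no poles at s=0).
For a type-0 system K_v = 0, so e_ss to a ramp input is unbounded.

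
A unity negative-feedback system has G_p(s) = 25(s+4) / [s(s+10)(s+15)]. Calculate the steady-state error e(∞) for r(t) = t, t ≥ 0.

1.5

The open loop has one pole at the origin → type 1 system.
K_v = lim_{s→0} s·G_p(s) = 25·4 / (10·15) = 2/3.
e_ss = 1/K_v = 1/(2/3) = 1.5.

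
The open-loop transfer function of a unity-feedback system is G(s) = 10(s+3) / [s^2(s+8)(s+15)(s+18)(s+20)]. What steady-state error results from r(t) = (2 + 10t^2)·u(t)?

Two free integrators in G(s): this is a type 2 system. Taking each input component in turn:
  • 2: tracked with zero error.
  • 10t^2: e_ss = 20/K_a with K_a=1/1440 → 28800.
Total e_ss = 28800.

28800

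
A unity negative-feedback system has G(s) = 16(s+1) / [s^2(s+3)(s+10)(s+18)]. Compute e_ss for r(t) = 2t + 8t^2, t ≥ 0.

The open loop has two poles at the origin → type 2 system. Treating each term separately:
  • 2t: tracked with zero error.
  • 8t^2: e_ss = 16/K_a with K_a=4/135 → 540.
Total e_ss = 540.

540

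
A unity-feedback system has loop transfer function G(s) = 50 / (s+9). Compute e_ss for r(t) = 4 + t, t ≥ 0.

infinity

G(s) has no factors of s in the denominator, so the system is type 0. By superposition:
  • 4: e_ss = 4/(1+K_p) with K_p=50/9 → 36/59.
  • t: a type-0 system cannot track it, e_ss → ∞.
The unbounded component dominates.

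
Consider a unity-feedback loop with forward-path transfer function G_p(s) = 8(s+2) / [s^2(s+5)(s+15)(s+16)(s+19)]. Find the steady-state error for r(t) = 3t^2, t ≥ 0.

G_p(s) has two factors of s in the denominator, so the system is type 2.
K_a = lim_{s→0} s^2·G_p(s) = 8·2 / (5·15·16·19) = 1/1425.
r(t) = 3t^2 gives R(s) = 6/s^3.
e_ss = 6/K_a = 6/(1/1425) = 8550.

8550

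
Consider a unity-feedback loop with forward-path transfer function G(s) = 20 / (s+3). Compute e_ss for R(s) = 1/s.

3/23

The open loop has no poles at the origin → type 0 system.
K_p = lim_{s→0} G(s) = 20 / (3) = 20/3.
e_ss = 1/(1 + K_p) = 1/(23/3) = 3/23.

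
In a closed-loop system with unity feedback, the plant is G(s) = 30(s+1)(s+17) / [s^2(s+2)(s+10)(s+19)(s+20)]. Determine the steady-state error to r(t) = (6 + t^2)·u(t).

System type = 2 (two poles at s=0). Taking each input component in turn:
  • 6: tracked with zero error.
  • t^2: e_ss = 2/K_a with K_a=51/760 → 1520/51.
Total e_ss = 1520/51.

1520/51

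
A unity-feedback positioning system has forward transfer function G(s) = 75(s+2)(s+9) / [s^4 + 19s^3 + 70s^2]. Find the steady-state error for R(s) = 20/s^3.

28/27

Factoring s^2 from the denominator leaves a polynomial with constant term 70, so the system is type 2.
K_a = lim_{s→0} s^2·G(s) = 75·2·9 / 70 = 135/7.
r(t) = 10t^2 gives R(s) = 20/s^3.
e_ss = 20/K_a = 20/(135/7) = 28/27.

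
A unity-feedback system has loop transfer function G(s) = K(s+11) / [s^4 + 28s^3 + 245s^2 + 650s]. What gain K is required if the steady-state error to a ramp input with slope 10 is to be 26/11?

The denominator has no term below 650s — 1 pole at s=0, type 1.
K_v = lim_{s→0} s·G(s) = K·11 / 650 = (11/650)·K.
e_ss = 10/K_v = 26/11 ⇒ K_v = 55/13 ⇒ K = (55/13)/(11/650) = 250.

250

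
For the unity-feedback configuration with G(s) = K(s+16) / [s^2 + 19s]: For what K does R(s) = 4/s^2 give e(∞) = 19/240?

Factoring s from the denominator leaves a polynomial with constant term 19, so the system is type 1.
K_v = lim_{s→0} s·G(s) = K·16 / 19 = (16/19)·K.
e_ss = 4/K_v = 19/240 ⇒ K_v = 960/19 ⇒ K = (960/19)/(16/19) = 60.

60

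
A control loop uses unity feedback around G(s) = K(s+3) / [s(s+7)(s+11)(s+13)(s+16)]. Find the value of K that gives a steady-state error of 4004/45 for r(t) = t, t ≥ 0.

System type = 1 (one pole at s=0).
K_v = lim_{s→0} s·G(s) = K·3 / (7·11·13·16) = (3/16016)·K.
e_ss = 1/K_v = 4004/45 ⇒ K_v = 45/4004 ⇒ K = (45/4004)/(3/16016) = 60.

60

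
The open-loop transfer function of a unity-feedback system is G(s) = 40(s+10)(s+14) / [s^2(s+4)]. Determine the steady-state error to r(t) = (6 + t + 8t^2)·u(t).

2/175

Two free integrators in G(s): this is a type 2 system. By superposition:
  • 6: tracked with zero error.
  • t: tracked with zero error.
  • 8t^2: e_ss = 16/K_a with K_a=1400 → 2/175.
Total e_ss = 2/175.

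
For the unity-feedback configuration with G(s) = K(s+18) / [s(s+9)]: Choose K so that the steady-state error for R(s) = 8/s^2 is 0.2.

G(s) has one factor of s in the denominator, so the system is type 1.
K_v = lim_{s→0} s·G(s) = K·18 / (9) = 2·K.
e_ss = 8/K_v = 0.2 ⇒ K_v = 40 ⇒ K = 40/2 = 20.

20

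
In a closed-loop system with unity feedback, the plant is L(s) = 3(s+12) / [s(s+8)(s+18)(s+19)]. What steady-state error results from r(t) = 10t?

L(s) has one factor of s in the denominator, so the system is type 1.
K_v = lim_{s→0} s·L(s) = 3·12 / (8·18·19) = 1/76.
e_ss = 10/K_v = 10/(1/76) = 760.

760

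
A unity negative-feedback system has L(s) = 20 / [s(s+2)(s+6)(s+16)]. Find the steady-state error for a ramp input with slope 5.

One free integrator in L(s): this is a type 1 system.
K_v = lim_{s→0} s·L(s) = 20 / (2·6·16) = 5/48.
e_ss = 5/K_v = 5/(5/48) = 48.

48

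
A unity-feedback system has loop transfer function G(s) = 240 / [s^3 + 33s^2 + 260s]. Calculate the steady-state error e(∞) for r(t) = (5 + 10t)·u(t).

65/6

Lowest-order denominator term is 260s, so the open loop has 1 pole at the origin → type 1 system. Treating each term separately:
  • 5: tracked with zero error.
  • 10t: e_ss = 10/K_v with K_v=12/13 → 65/6.
Total e_ss = 65/6.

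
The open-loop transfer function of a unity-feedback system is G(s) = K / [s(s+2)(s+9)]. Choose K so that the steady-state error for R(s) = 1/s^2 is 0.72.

G(s) has one factor of s in the denominator, so the system is type 1.
K_v = lim_{s→0} s·G(s) = K / (2·9) = (1/18)·K.
e_ss = 1/K_v = 0.72 ⇒ K_v = 25/18 ⇒ K = (25/18)/(1/18) = 25.

25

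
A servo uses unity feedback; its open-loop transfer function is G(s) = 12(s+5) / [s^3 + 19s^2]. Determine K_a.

Factoring s^2 from the denominator leaves a polynomial with constant term 19, so the system is type 2.
K_a = lim_{s→0} s^2·G(s) = 12·5 / 19 = 60/19.

60/19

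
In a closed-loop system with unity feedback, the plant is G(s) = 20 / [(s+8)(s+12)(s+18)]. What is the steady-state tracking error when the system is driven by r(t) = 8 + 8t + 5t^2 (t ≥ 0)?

infinity

The open loop has no poles at the origin → type 0 system. Treating each term separately:
  • 8: e_ss = 8/(1+K_p) with K_p=5/432 → 3456/437.
  • 8t: a type-0 system cannot track it, e_ss → ∞.
  • 5t^2: a type-0 system cannot track it, e_ss → ∞.
The unbounded component dominates.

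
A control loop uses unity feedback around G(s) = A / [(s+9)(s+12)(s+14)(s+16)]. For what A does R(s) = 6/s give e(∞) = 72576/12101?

10

The open loop has no poles at the origin → type 0 system.
K_p = lim_{s→0} G(s) = A / (9·12·14·16) = (1/24192)·A.
e_ss = 6/(1 + K_p) = 72576/12101 ⇒ 1 + (1/24192)·A = 12101/12096 ⇒ A = 10.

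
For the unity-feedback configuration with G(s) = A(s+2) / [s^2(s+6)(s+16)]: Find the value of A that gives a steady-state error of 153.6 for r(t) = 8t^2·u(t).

5

Two free integrators in G(s): this is a type 2 system.
K_a = lim_{s→0} s^2·G(s) = A·2 / (6·16) = (1/48)·A.
e_ss = 16/K_a = 153.6 ⇒ K_a = 5/48 ⇒ A = (5/48)/(1/48) = 5.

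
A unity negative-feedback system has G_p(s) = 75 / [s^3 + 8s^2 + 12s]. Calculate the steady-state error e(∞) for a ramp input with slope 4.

The denominator has no term below 12s — 1 pole at s=0, type 1.
K_v = lim_{s→0} s·G_p(s) = 75 / 12 = 6.25.
e_ss = 4/K_v = 4/6.25 = 0.64.

0.64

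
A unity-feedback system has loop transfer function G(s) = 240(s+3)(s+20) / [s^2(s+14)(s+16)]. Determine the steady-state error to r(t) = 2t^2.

G(s) has two factors of s in the denominator, so the system is type 2.
K_a = lim_{s→0} s^2·G(s) = 240·3·20 / (14·16) = 450/7.
r(t) = 2t^2 gives R(s) = 4/s^3.
e_ss = 4/K_a = 4/(450/7) = 14/225.

14/225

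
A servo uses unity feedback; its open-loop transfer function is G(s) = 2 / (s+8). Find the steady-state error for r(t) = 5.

G(s) has no factors of s in the denominator, so the system is type 0.
K_p = lim_{s→0} G(s) = 2 / (8) = 0.25.
e_ss = 5/(1 + K_p) = 5/1.25 = 4.

4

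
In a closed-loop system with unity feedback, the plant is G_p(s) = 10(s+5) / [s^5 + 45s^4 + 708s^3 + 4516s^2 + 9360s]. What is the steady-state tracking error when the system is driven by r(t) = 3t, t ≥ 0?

561.6

Factoring s from the denominator leaves a polynomial with constant term 9360, so the system is type 1.
K_v = lim_{s→0} s·G_p(s) = 10·5 / 9360 = 5/936.
e_ss = 3/K_v = 3/(5/936) = 561.6.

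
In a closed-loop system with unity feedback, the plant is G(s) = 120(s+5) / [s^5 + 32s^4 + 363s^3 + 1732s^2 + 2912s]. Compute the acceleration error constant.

Lowest-order denominator term is 2912s, so the open loop has 1 pole at the origin → type 1 system.
K_a = lim_{s→0} s^2·G(s) = 0 (the extra factor of s kills the finite limit).

0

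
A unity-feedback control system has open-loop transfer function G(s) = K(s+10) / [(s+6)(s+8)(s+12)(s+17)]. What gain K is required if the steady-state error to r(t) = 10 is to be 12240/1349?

System type = 0 (no poles at s=0).
K_p = lim_{s→0} G(s) = K·10 / (6·8·12·17) = (5/4896)·K.
e_ss = 10/(1 + K_p) = 12240/1349 ⇒ 1 + (5/4896)·K = 1349/1224 ⇒ K = 100.

100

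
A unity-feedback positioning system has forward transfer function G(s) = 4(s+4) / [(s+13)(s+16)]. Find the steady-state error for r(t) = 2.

13/7

System type = 0 (no poles at s=0).
K_p = lim_{s→0} G(s) = 4·4 / (13·16) = 1/13.
e_ss = 2/(1 + K_p) = 2/(14/13) = 13/7.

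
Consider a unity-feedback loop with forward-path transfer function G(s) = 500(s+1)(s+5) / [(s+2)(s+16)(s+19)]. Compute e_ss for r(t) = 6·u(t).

System type = 0 (no poles at s=0).
K_p = lim_{s→0} G(s) = 500·1·5 / (2·16·19) = 625/152.
e_ss = 6/(1 + K_p) = 6/(777/152) = 304/259.

304/259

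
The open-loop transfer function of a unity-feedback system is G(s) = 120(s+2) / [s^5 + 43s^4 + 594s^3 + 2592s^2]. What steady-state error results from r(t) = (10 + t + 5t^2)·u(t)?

108

The denominator has no term below 2592s^2 — 2 poles at s=0, type 2. By superposition:
  • 10: tracked with zero error.
  • t: tracked with zero error.
  • 5t^2: e_ss = 10/K_a with K_a=5/54 → 108.
Total e_ss = 108.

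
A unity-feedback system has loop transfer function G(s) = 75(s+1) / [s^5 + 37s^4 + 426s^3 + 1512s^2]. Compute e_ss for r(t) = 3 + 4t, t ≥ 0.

Factoring s^2 from the denominator leaves a polynomial with constant term 1512, so the system is type 2. Taking each input component in turn:
  • 3: tracked with zero error.
  • 4t: tracked with zero error.
Total e_ss = 0.

0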